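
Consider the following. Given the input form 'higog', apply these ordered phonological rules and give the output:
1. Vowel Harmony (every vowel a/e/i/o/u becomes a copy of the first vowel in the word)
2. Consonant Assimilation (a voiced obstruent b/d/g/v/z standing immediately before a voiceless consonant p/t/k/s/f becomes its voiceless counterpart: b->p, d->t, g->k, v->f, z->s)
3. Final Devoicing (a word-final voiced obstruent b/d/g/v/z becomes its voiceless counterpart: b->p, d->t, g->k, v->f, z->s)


Starting form: 'higog'
Rule 1: Vowel Harmony: all vowels become 'i' (matching first vowel). 'higog' -> 'higig'
Rule 2: Consonant Assimilation: no voiced obstruent (b/d/g/v/z) stands immediately before a voiceless consonant (p/t/k/s/f). No change.
Rule 3: Final Devoicing: word-final voiced obstruent 'g' becomes voiceless 'k'. 'higig' -> 'higik'
Final form: 'higik'

higik


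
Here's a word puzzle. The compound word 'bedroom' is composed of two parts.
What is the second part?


Split 'bedroom' into 'bed' + 'room'. The second part is 'room'.

room


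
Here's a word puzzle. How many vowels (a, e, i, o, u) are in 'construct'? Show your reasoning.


Vowels in 'construct': o, u = 2 vowels.

2


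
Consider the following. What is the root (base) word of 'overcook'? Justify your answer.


Remove prefix 'over' from 'overcook' to get root 'cook'.

cook


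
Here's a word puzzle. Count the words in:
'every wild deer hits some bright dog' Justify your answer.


Split into words: every | wild | deer | hits | some | bright | dog = 7 words.

7


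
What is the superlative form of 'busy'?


Apply superlative formation (consonant + y: change y to i, add -est): 'busy' -> 'busiest'.

busiest


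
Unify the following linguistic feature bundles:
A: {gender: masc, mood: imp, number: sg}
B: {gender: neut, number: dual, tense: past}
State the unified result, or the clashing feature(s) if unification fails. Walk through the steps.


Compare features:
gender: A=masc vs B=neut -> CLASH
mood: A=imp vs B=_ -> unified: imp
number: A=sg vs B=dual -> CLASH
tense: A=_ vs B=past -> unified: past
Clashes detected on features 'gender' (masc vs neut) and 'number' (sg vs dual); unification fails.

CLASH on 'gender' (masc vs neut) and 'number' (sg vs dual)


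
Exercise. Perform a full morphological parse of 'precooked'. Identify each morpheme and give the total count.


Step 1: Identify prefix: 'pre' (meaning: before)
Step 2: Identify root: 'cook'
Step 3: Identify suffix(es): 'ed'
Decomposition: pre- (prefix: before) + cook (root) + -ed (suffix: past)
Total morphemes: 3

3 morphemes (pre- (prefix: before) + cook (root) + -ed (suffix: past))


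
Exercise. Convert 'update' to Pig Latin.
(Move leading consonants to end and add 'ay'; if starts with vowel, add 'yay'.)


'update' starts with a vowel, so add 'yay': 'updateyay'.

updateyay


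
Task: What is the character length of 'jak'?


Spell out 'jak' and number each letter: j(1), a(2), k(3). Total: 3 letters.

3


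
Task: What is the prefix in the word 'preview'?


The word 'preview' = 'pre' (prefix) + 'view' (root). The prefix is 'pre'.

pre


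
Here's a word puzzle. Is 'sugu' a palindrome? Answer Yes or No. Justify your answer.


Forward: 'sugu'
Reversed: 'ugus'
They differ.

No


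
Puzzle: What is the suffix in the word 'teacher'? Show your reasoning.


The word 'teacher' = 'teach' (root) + '-er' (suffix). The suffix is '-er'.

er


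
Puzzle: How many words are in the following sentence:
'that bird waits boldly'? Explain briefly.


Split into words: that | bird | waits | boldly = 4 words.

4


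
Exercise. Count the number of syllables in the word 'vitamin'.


Break 'vitamin' into syllables: vi-ta-min -> vi | ta | min = 3 syllables

3 syllables


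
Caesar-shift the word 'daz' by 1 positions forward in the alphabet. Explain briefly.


Shift each letter by 1: d -> e, a -> b, z -> a. Result: 'eba'.

eba


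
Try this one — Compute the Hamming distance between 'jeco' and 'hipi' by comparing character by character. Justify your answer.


Alignment:
Position 1: 'j' vs 'h' = DIFFER
Position 2: 'e' vs 'i' = DIFFER
Position 3: 'c' vs 'p' = DIFFER
Position 4: 'o' vs 'i' = DIFFER
Total differences: 4

4


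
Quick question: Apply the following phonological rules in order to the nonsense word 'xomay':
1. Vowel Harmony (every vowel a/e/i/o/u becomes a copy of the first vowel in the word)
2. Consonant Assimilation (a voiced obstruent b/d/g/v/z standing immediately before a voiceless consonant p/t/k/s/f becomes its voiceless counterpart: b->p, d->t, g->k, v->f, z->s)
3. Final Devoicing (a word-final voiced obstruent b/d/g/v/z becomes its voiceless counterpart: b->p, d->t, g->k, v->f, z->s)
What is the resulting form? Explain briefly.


Starting form: 'xomay'
Rule 1: Vowel Harmony: all vowels become 'o' (matching first vowel). 'xomay' -> 'xomoy'
Rule 2: Consonant Assimilation: no voiced obstruent (b/d/g/v/z) stands immediately before a voiceless consonant (p/t/k/s/f). No change.
Rule 3: Final Devoicing: final consonant 'y' is not one of the voiced obstruents b/d/g/v/z. No change.
Final form: 'xomoy'

xomoy


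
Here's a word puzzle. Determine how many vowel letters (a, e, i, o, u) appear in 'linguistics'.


Vowels in 'linguistics': i, u, i, i = 4 vowels.

4


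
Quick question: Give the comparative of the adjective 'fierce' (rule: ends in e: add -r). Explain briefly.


Apply comparative formation (ends in e: add -r): 'fierce' -> 'fiercer'.

fiercer


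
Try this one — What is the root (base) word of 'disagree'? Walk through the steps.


Remove prefix 'dis' from 'disagree' to get root 'agree'.

agree


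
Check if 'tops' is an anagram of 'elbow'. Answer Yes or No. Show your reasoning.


Sorted letters of 'tops': 'opst'
Sorted letters of 'elbow': 'below'
They do not match.

No


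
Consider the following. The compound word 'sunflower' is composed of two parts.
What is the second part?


Split 'sunflower' into 'sun' + 'flower'. The second part is 'flower'.

flower


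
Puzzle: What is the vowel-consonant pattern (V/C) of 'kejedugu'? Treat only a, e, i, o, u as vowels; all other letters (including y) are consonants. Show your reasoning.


Letter mapping: k = C, e = V, j = C, e = V, d = C, u = V, g = C, u = V.

CVCVCVCV


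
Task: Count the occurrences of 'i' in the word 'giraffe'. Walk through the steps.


Letter 'i' in 'giraffe': found at position(s) 2 = 1 occurrence(s).

1


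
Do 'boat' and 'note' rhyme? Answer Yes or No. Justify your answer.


Rime (stressed vowel + following sounds) of 'boat': -oat = /oʊt/
Rime of 'note': -ote = /oʊt/
/oʊt/ and /oʊt/ are the same ending sound, so the words rhyme.

Yes


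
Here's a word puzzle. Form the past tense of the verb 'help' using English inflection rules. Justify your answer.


Apply rule: Add -ed. 'help' becomes 'helped'.

helped


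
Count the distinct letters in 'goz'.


Unique letters in 'goz': {g, o, z} = 3 distinct letters.

3


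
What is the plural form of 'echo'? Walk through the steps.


Apply rule: Add -es (consonant + o). 'echo' becomes 'echoes'.

echoes


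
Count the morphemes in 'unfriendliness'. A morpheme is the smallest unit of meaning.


Decomposition: un- (prefix) + friend (root) + -ly (suffix) + -ness (suffix) = 4 morpheme(s)

4 morphemes


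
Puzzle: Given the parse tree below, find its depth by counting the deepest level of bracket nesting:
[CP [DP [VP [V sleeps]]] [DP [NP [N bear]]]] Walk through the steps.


Count bracket nesting levels:
'[' at pos 0: depth = 1
'[' at pos 4: depth = 2
'[' at pos 8: depth = 3
'[' at pos 12: depth = 4
'[' at pos 25: depth = 2
'[' at pos 29: depth = 3
'[' at pos 33: depth = 4
Maximum depth reached: 4

4


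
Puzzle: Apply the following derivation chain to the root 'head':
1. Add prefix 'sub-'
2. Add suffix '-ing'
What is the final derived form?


Step 1: Add prefix 'sub-' to 'head' = 'subhead'
Step 2: Add suffix '-ing' to 'subhead' = 'subheading'

subheading


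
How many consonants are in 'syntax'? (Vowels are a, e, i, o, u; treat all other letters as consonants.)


Consonants in 'syntax': s, y, n, t, x = 5 consonants.

5


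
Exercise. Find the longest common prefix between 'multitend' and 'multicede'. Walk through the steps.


Compare from the start: 5 characters match: 'multi'. Mismatch at position 6: 't' vs 'c'.

multi


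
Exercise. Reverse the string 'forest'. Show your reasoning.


Reverse 'forest' character by character: 'tserof'.

tserof


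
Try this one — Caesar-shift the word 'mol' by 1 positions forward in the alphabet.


Shift each letter by 1: m -> n, o -> p, l -> m. Result: 'npm'.

npm


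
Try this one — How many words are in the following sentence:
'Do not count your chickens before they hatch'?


Split into words: Do | not | count | your | chickens | before | they | hatch = 8 words.

8


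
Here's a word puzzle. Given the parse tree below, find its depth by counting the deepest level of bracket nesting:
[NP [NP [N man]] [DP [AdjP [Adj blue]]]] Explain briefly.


Count bracket nesting levels:
'[' at pos 0: depth = 1
'[' at pos 4: depth = 2
'[' at pos 8: depth = 3
'[' at pos 17: depth = 2
'[' at pos 21: depth = 3
'[' at pos 27: depth = 4
Maximum depth reached: 4

4


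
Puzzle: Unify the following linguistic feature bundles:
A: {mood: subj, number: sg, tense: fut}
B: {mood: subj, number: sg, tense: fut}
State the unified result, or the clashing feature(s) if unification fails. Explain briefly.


Compare features:
mood: A=subj vs B=subj -> unified: subj
number: A=sg vs B=sg -> unified: sg
tense: A=fut vs B=fut -> unified: fut
No clashes found.

Unified: {mood: subj, number: sg, tense: fut}


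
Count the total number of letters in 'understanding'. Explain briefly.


Spell out 'understanding' and number each letter: u(1), n(2), d(3), e(4), r(5), s(6), t(7), a(8), n(9), d(10), i(11), n(12), g(13). Total: 13 letters.

13


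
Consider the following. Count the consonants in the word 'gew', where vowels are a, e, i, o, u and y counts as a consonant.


Consonants in 'gew': g, w = 2 consonants.

2


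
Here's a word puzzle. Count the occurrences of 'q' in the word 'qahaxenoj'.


Letter 'q' in 'qahaxenoj': found at position(s) 1 = 1 occurrence(s).

1


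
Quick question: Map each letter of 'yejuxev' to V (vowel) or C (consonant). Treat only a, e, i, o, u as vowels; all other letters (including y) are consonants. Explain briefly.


Letter mapping: y = C, e = V, j = C, u = V, x = C, e = V, v = C.

CVCVCVC


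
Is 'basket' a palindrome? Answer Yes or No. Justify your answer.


Forward: 'basket'
Reversed: 'teksab'
They differ.

No


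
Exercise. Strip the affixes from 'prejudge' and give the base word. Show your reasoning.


Remove prefix 'pre' from 'prejudge' to get root 'judge'.

judge


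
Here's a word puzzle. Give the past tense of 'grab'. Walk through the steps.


Apply rule: Double final consonant and add -ed. 'grab' becomes 'grabbed'.

grabbed


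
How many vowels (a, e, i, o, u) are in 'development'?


Vowels in 'development': e, e, o, e = 4 vowels.

4


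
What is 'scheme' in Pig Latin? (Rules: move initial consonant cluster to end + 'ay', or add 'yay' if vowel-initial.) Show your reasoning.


'scheme': move consonant cluster 'sch' to end and add 'ay': 'emeschay'.

emeschay


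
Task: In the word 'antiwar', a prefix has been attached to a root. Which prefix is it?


The word 'antiwar' = 'anti' (prefix) + 'war' (root). The prefix is 'anti'.

anti


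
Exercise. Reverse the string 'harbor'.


Reverse 'harbor' character by character: 'robrah'.

robrah


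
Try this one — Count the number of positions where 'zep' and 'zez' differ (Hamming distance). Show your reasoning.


Alignment:
Position 1: 'z' vs 'z' = match
Position 2: 'e' vs 'e' = match
Position 3: 'p' vs 'z' = DIFFER
Total differences: 1

1


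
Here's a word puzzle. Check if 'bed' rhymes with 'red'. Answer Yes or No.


Rime (stressed vowel + following sounds) of 'bed': -ed = /ɛd/
Rime of 'red': -ed = /ɛd/
/ɛd/ and /ɛd/ are the same ending sound, so the words rhyme.

Yes


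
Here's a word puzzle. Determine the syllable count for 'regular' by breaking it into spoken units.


Break 'regular' into syllables: reg-u-lar -> reg | u | lar = 3 syllables

3 syllables


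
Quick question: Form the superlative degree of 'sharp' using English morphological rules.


Apply superlative formation (add -est): 'sharp' -> 'sharpest'.

sharpest


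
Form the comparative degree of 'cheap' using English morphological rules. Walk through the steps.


Apply comparative formation (add -er): 'cheap' -> 'cheaper'.

cheaper


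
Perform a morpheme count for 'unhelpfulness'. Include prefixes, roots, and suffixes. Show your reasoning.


Decomposition: un- (prefix) + help (root) + -ful (suffix) + -ness (suffix) = 4 morpheme(s)

4 morphemes


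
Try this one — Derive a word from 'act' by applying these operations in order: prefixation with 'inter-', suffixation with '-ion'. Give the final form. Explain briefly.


Step 1: Add prefix 'inter-' to 'act' = 'interact'
Step 2: Add suffix '-ion' to 'interact' = 'interaction'

interaction


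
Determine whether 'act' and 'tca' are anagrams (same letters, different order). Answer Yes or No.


Sorted letters of 'act': 'act'
Sorted letters of 'tca': 'act'
They match.

Yes


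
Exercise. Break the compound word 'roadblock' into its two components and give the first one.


Split 'roadblock' into 'road' + 'block'. The first part is 'road'.

road


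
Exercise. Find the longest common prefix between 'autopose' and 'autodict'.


Compare from the start: 4 characters match: 'auto'. Mismatch at position 5: 'p' vs 'd'.

auto


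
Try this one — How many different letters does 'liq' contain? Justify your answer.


Unique letters in 'liq': {i, l, q} = 3 distinct letters.

3


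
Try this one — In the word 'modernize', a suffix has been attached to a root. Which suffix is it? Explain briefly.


The word 'modernize' = 'modern' (root) + '-ize' (suffix). The suffix is '-ize'.

ize


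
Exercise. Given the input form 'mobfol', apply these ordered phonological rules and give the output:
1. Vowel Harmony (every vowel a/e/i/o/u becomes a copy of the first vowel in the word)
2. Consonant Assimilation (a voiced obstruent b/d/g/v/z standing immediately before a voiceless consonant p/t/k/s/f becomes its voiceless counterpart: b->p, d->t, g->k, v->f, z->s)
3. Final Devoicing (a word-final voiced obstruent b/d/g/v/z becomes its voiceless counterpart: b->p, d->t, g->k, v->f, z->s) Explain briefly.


Starting form: 'mobfol'
Rule 1: Vowel Harmony: all vowels already match. No change.
Rule 2: Consonant Assimilation: voiced obstruent before voiceless consonant becomes voiceless ('bf' -> 'pf'). 'mobfol' -> 'mopfol'
Rule 3: Final Devoicing: final consonant 'l' is not one of the voiced obstruents b/d/g/v/z. No change.
Final form: 'mopfol'

mopfol


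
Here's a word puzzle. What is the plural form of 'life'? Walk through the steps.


Apply rule: Change -fe to -ves. 'life' becomes 'lives'.

lives


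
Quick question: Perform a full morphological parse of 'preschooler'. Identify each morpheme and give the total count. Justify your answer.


Step 1: Identify prefix: 'pre' (meaning: before)
Step 2: Identify root: 'school'
Step 3: Identify suffix(es): 'er'
Decomposition: pre- (prefix: before) + school (root) + -er (suffix: one who)
Total morphemes: 3

3 morphemes (pre- (prefix: before) + school (root) + -er (suffix: one who))


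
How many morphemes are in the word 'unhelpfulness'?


Decomposition: un- (prefix) + help (root) + -ful (suffix) + -ness (suffix) = 4 morpheme(s)

4 morphemes


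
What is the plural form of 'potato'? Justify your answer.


Apply rule: Add -es (consonant + o). 'potato' becomes 'potatoes'.

potatoes


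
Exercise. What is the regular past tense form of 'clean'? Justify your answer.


Apply rule: Add -ed. 'clean' becomes 'cleaned'.

cleaned


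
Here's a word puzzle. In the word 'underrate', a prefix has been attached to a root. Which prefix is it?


The word 'underrate' = 'under' (prefix) + 'rate' (root). The prefix is 'under'.

under


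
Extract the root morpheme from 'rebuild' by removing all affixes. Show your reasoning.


Remove prefix 're' from 'rebuild' to get root 'build'.

build


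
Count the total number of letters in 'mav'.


Spell out 'mav' and number each letter: m(1), a(2), v(3). Total: 3 letters.

3


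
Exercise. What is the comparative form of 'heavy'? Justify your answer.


Apply comparative formation (consonant + y: change y to i, add -er): 'heavy' -> 'heavier'.

heavier


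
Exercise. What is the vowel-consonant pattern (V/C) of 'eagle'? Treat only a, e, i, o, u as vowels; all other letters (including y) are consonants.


Letter mapping: e = V, a = V, g = C, l = C, e = V.

VVCCV


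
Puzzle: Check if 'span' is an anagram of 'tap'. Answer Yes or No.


Sorted letters of 'span': 'anps'
Sorted letters of 'tap': 'apt'
They do not match.

No


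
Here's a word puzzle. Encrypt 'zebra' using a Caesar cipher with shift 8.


Shift each letter by 8: z -> h, e -> m, b -> j, r -> z, a -> i. Result: 'hmjzi'.

hmjzi


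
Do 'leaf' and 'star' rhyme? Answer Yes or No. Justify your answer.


Rime (stressed vowel + following sounds) of 'leaf': -eaf = /iːf/
Rime of 'star': -ar = /ɑːr/
/iːf/ and /ɑːr/ are different ending sounds, so the words do not rhyme.

No


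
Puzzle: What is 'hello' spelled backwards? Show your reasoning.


Reverse 'hello' character by character: 'olleh'.

olleh


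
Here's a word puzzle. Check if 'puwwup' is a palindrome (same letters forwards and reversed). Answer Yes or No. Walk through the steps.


Forward: 'puwwup'
Reversed: 'puwwup'
They are identical.

Yes


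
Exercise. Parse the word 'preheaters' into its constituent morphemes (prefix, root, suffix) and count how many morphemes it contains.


Step 1: Identify prefix: 'pre' (meaning: before)
Step 2: Identify root: 'heat'
Step 3: Identify suffix(es): 'er, s'
Decomposition: pre- (prefix: before) + heat (root) + -er (suffix: one who) + -s (plural)
Total morphemes: 4

4 morphemes (pre- (prefix: before) + heat (root) + -er (suffix: one who) + -s (plural))


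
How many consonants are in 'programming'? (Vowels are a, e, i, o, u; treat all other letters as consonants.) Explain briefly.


Consonants in 'programming': p, r, g, r, m, m, n, g = 8 consonants.

8


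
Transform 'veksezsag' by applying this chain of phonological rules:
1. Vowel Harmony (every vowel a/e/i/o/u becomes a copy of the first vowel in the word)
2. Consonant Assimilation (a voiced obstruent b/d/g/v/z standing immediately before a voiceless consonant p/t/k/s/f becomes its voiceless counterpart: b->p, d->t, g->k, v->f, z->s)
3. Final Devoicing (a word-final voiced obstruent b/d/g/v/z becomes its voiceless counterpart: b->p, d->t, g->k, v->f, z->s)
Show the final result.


Starting form: 'veksezsag'
Rule 1: Vowel Harmony: all vowels become 'e' (matching first vowel). 'veksezsag' -> 'veksezseg'
Rule 2: Consonant Assimilation: voiced obstruent before voiceless consonant becomes voiceless ('zs' -> 'ss'). 'veksezseg' -> 'veksesseg'
Rule 3: Final Devoicing: word-final voiced obstruent 'g' becomes voiceless 'k'. 'veksesseg' -> 'veksessek'
Final form: 'veksessek'

veksessek


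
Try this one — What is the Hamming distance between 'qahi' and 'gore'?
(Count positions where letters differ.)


Alignment:
Position 1: 'q' vs 'g' = DIFFER
Position 2: 'a' vs 'o' = DIFFER
Position 3: 'h' vs 'r' = DIFFER
Position 4: 'i' vs 'e' = DIFFER
Total differences: 4

4


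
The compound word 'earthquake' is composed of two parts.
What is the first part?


Split 'earthquake' into 'earth' + 'quake'. The first part is 'earth'.

earth


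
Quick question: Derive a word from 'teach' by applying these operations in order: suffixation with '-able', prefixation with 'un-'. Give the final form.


Step 1: Add suffix '-able' to 'teach' = 'teachable'
Step 2: Add prefix 'un-' to 'teachable' = 'unteachable'

unteachable


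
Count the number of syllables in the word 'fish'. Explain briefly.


Break 'fish' into syllables: fish -> fish = 1 syllable

1 syllable


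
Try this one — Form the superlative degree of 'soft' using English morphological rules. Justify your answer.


Apply superlative formation (add -est): 'soft' -> 'softest'.

softest


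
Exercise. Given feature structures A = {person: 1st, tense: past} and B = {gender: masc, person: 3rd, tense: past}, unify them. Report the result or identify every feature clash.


Compare features:
gender: A=_ vs B=masc -> unified: masc
person: A=1st vs B=3rd -> CLASH
tense: A=past vs B=past -> unified: past
Clash detected on feature 'person' (1st vs 3rd); unification fails.

CLASH on 'person' (1st vs 3rd)


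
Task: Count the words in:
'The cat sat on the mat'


Split into words: The | cat | sat | on | the | mat = 6 words.

6


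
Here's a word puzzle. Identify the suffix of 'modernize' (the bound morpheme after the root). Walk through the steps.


The word 'modernize' = 'modern' (root) + '-ize' (suffix). The suffix is '-ize'.

ize


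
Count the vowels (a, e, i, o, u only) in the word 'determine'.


Vowels in 'determine': e, e, i, e = 4 vowels.

4


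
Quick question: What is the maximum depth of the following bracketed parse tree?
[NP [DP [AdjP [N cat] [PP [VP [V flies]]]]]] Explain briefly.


Count bracket nesting levels:
'[' at pos 0: depth = 1
'[' at pos 4: depth = 2
'[' at pos 8: depth = 3
'[' at pos 14: depth = 4
'[' at pos 22: depth = 4
'[' at pos 26: depth = 5
'[' at pos 30: depth = 6
Maximum depth reached: 6

6


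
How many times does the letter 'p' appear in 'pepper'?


Letter 'p' in 'pepper': found at position(s) 1, 3, 4 = 3 occurrence(s).

3


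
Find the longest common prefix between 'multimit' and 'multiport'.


Compare from the start: 5 characters match: 'multi'. Mismatch at position 6: 'm' vs 'p'.

multi


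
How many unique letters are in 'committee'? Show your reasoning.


Unique letters in 'committee': {c, e, i, m, o, t} = 6 distinct letters.

6


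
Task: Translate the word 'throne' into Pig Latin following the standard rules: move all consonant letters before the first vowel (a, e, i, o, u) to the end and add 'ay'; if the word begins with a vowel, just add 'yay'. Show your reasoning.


'throne': move consonant cluster 'thr' to end and add 'ay': 'onethray'.

onethray


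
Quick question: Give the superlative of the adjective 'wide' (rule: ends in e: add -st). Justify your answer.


Apply superlative formation (ends in e: add -st): 'wide' -> 'widest'.

widest


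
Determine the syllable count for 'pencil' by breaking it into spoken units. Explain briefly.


Break 'pencil' into syllables: pen-cil -> pen | cil = 2 syllables

2 syllables


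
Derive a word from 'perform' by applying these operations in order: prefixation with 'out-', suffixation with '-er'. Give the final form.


Step 1: Add prefix 'out-' to 'perform' = 'outperform'
Step 2: Add suffix '-er' to 'outperform' = 'outperformer'

outperformer


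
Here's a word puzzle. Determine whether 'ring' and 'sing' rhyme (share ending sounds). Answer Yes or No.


Rime (stressed vowel + following sounds) of 'ring': -ing = /ɪŋ/
Rime of 'sing': -ing = /ɪŋ/
/ɪŋ/ and /ɪŋ/ are the same ending sound, so the words rhyme.

Yes


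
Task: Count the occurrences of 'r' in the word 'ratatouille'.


Letter 'r' in 'ratatouille': found at position(s) 1 = 1 occurrence(s).

1


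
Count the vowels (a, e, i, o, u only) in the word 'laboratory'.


Vowels in 'laboratory': a, o, a, o = 4 vowels.

4


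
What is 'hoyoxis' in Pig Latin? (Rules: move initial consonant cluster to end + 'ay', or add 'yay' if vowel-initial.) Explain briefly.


'hoyoxis': move consonant cluster 'h' to end and add 'ay': 'oyoxishay'.

oyoxishay


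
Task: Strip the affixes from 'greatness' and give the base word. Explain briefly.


Remove suffix '-ness' from 'greatness' to get root 'great'.

great


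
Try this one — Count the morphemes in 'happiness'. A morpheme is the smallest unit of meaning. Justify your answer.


Decomposition: happy (root) + -ness (suffix) = 2 morpheme(s)

2 morphemes


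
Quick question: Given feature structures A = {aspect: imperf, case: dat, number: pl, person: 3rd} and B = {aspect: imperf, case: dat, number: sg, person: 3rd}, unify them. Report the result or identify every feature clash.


Compare features:
aspect: A=imperf vs B=imperf -> unified: imperf
case: A=dat vs B=dat -> unified: dat
number: A=pl vs B=sg -> CLASH
person: A=3rd vs B=3rd -> unified: 3rd
Clash detected on feature 'number' (pl vs sg); unification fails.

CLASH on 'number' (pl vs sg)


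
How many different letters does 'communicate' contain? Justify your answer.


Unique letters in 'communicate': {a, c, e, i, m, n, o, t, u} = 9 distinct letters.

9


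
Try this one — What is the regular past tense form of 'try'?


Apply rule: Change -y to -ied. 'try' becomes 'tried'.

tried


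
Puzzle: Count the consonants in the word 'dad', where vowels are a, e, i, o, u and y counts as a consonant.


Consonants in 'dad': d, d = 2 consonants.

2


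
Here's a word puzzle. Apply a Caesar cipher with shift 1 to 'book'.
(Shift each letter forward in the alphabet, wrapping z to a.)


Shift each letter by 1: b -> c, o -> p, o -> p, k -> l. Result: 'cppl'.

cppl


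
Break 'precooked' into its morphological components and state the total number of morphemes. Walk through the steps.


Step 1: Identify prefix: 'pre' (meaning: before)
Step 2: Identify root: 'cook'
Step 3: Identify suffix(es): 'ed'
Decomposition: pre- (prefix: before) + cook (root) + -ed (suffix: past)
Total morphemes: 3

3 morphemes (pre- (prefix: before) + cook (root) + -ed (suffix: past))


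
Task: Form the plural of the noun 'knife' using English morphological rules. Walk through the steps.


Apply rule: Change -fe to -ves. 'knife' becomes 'knives'.

knives


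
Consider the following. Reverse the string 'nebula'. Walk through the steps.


Reverse 'nebula' character by character: 'aluben'.

aluben


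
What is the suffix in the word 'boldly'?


The word 'boldly' = 'bold' (root) + '-ly' (suffix). The suffix is '-ly'.

ly


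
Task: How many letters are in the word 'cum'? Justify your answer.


Spell out 'cum' and number each letter: c(1), u(2), m(3). Total: 3 letters.

3


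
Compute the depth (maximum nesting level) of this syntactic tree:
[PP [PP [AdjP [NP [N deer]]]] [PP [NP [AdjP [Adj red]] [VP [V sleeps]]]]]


Count bracket nesting levels:
'[' at pos 0: depth = 1
'[' at pos 4: depth = 2
'[' at pos 8: depth = 3
'[' at pos 14: depth = 4
'[' at pos 18: depth = 5
'[' at pos 30: depth = 2
'[' at pos 34: depth = 3
'[' at pos 38: depth = 4
'[' at pos 44: depth = 5
'[' at pos 55: depth = 4
'[' at pos 59: depth = 5
Maximum depth reached: 5

5


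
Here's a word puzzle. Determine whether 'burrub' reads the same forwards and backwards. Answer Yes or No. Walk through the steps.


Forward: 'burrub'
Reversed: 'burrub'
They are identical.

Yes


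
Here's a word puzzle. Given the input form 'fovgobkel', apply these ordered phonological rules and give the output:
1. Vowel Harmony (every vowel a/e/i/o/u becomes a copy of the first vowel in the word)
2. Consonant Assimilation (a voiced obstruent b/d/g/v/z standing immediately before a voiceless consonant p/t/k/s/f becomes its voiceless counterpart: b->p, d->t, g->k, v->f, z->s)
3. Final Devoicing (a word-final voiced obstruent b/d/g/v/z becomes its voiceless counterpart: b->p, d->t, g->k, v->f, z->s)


Starting form: 'fovgobkel'
Rule 1: Vowel Harmony: all vowels become 'o' (matching first vowel). 'fovgobkel' -> 'fovgobkol'
Rule 2: Consonant Assimilation: voiced obstruent before voiceless consonant becomes voiceless ('bk' -> 'pk'). 'fovgobkol' -> 'fovgopkol'
Rule 3: Final Devoicing: final consonant 'l' is not one of the voiced obstruents b/d/g/v/z. No change.
Final form: 'fovgopkol'

fovgopkol


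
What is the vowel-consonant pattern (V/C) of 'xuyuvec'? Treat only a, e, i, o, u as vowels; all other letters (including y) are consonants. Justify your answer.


Letter mapping: x = C, u = V, y = C, u = V, v = C, e = V, c = C.

CVCVCVC


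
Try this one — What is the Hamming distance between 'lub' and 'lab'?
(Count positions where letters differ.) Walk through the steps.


Alignment:
Position 1: 'l' vs 'l' = match
Position 2: 'u' vs 'a' = DIFFER
Position 3: 'b' vs 'b' = match
Total differences: 1

1


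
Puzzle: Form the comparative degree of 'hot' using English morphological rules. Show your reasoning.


Apply comparative formation (double final consonant, add -er): 'hot' -> 'hotter'.

hotter


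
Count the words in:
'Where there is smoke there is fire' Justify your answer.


Split into words: Where | there | is | smoke | there | is | fire = 7 words.

7


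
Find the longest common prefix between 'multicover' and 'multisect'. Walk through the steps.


Compare from the start: 5 characters match: 'multi'. Mismatch at position 6: 'c' vs 's'.

multi


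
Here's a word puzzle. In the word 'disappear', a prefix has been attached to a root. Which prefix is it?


The word 'disappear' = 'dis' (prefix) + 'appear' (root). The prefix is 'dis'.

dis


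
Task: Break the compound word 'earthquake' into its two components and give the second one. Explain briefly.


Split 'earthquake' into 'earth' + 'quake'. The second part is 'quake'.

quake


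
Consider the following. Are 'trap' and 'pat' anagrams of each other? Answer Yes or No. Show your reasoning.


Sorted letters of 'trap': 'aprt'
Sorted letters of 'pat': 'apt'
They do not match.

No


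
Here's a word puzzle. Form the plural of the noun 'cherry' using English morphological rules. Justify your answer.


Apply rule: Change -y to -ies (consonant + y). 'cherry' becomes 'cherries'.

cherries


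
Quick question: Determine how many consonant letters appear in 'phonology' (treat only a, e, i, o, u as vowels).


Consonants in 'phonology': p, h, n, l, g, y = 6 consonants.

6


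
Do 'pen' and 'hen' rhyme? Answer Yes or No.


Rime (stressed vowel + following sounds) of 'pen': -en = /ɛn/
Rime of 'hen': -en = /ɛn/
/ɛn/ and /ɛn/ are the same ending sound, so the words rhyme.

Yes


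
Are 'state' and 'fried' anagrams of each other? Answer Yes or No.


Sorted letters of 'state': 'aestt'
Sorted letters of 'fried': 'defir'
They do not match.

No


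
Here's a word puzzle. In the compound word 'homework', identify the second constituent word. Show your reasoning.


Split 'homework' into 'home' + 'work'. The second part is 'work'.

work


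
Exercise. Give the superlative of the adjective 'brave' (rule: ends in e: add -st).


Apply superlative formation (ends in e: add -st): 'brave' -> 'bravest'.

bravest


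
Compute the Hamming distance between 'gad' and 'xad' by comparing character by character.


Alignment:
Position 1: 'g' vs 'x' = DIFFER
Position 2: 'a' vs 'a' = match
Position 3: 'd' vs 'd' = match
Total differences: 1

1


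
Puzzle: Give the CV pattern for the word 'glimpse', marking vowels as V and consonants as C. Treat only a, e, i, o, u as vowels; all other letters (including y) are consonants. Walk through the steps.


Letter mapping: g = C, l = C, i = V, m = C, p = C, s = C, e = V.

CCVCCCV


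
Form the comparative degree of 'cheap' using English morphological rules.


Apply comparative formation (add -er): 'cheap' -> 'cheaper'.

cheaper


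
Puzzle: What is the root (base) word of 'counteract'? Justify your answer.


Remove prefix 'counter' from 'counteract' to get root 'act'.

act


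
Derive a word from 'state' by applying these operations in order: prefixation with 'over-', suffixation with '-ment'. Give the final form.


Step 1: Add prefix 'over-' to 'state' = 'overstate'
Step 2: Add suffix '-ment' to 'overstate' = 'overstatement'

overstatement


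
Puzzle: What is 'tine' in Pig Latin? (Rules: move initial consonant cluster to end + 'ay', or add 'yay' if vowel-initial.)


'tine': move consonant cluster 't' to end and add 'ay': 'inetay'.

inetay


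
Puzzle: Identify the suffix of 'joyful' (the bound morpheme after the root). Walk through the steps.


The word 'joyful' = 'joy' (root) + '-ful' (suffix). The suffix is '-ful'.

ful


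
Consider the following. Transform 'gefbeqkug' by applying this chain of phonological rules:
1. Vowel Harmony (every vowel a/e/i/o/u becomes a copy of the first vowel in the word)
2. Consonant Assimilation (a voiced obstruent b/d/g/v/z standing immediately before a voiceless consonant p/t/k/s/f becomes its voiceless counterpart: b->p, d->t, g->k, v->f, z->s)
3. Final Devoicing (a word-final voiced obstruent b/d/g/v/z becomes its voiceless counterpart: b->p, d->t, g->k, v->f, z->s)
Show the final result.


Starting form: 'gefbeqkug'
Rule 1: Vowel Harmony: all vowels become 'e' (matching first vowel). 'gefbeqkug' -> 'gefbeqkeg'
Rule 2: Consonant Assimilation: no voiced obstruent (b/d/g/v/z) stands immediately before a voiceless consonant (p/t/k/s/f). No change.
Rule 3: Final Devoicing: word-final voiced obstruent 'g' becomes voiceless 'k'. 'gefbeqkeg' -> 'gefbeqkek'
Final form: 'gefbeqkek'

gefbeqkek


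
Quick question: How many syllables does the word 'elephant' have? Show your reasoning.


Break 'elephant' into syllables: el-e-phant -> el | e | phant = 3 syllables

3 syllables


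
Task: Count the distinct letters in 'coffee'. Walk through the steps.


Unique letters in 'coffee': {c, e, f, o} = 4 distinct letters.

4


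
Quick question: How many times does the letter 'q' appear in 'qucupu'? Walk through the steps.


Letter 'q' in 'qucupu': found at position(s) 1 = 1 occurrence(s).

1


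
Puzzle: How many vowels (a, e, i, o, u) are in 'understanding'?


Vowels in 'understanding': u, e, a, i = 4 vowels.

4


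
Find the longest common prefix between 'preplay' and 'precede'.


Compare from the start: 3 characters match: 'pre'. Mismatch at position 4: 'p' vs 'c'.

pre


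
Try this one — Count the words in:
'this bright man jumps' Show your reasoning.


Split into words: this | bright | man | jumps = 4 words.

4


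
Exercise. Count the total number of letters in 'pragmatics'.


Spell out 'pragmatics' and number each letter: p(1), r(2), a(3), g(4), m(5), a(6), t(7), i(8), c(9), s(10). Total: 10 letters.

10


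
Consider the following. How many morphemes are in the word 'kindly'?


Decomposition: kind (root) + -ly (suffix) = 2 morpheme(s)

2 morphemes


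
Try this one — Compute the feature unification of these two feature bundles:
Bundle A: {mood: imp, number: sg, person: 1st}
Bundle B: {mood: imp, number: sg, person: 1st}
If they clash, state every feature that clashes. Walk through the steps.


Compare features:
mood: A=imp vs B=imp -> unified: imp
number: A=sg vs B=sg -> unified: sg
person: A=1st vs B=1st -> unified: 1st
No clashes found.

Unified: {mood: imp, number: sg, person: 1st}


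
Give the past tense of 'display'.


Apply rule: Add -ed. 'display' becomes 'displayed'.

displayed


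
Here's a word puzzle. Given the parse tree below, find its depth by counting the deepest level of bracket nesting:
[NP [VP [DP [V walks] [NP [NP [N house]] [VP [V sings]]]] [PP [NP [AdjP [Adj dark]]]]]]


Count bracket nesting levels:
'[' at pos 0: depth = 1
'[' at pos 4: depth = 2
'[' at pos 8: depth = 3
'[' at pos 12: depth = 4
'[' at pos 22: depth = 4
'[' at pos 26: depth = 5
'[' at pos 30: depth = 6
'[' at pos 41: depth = 5
'[' at pos 45: depth = 6
'[' at pos 58: depth = 3
'[' at pos 62: depth = 4
'[' at pos 66: depth = 5
'[' at pos 72: depth = 6
Maximum depth reached: 6

6


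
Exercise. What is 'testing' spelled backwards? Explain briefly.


Reverse 'testing' character by character: 'gnitset'.

gnitset


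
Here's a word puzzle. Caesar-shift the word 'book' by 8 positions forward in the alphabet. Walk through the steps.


Shift each letter by 8: b -> j, o -> w, o -> w, k -> s. Result: 'jwws'.

jwws


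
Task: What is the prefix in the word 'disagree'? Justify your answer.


The word 'disagree' = 'dis' (prefix) + 'agree' (root). The prefix is 'dis'.

dis


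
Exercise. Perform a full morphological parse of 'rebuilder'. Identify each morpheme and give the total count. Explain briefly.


Step 1: Identify prefix: 're' (meaning: again)
Step 2: Identify root: 'build'
Step 3: Identify suffix(es): 'er'
Decomposition: re- (prefix: again) + build (root) + -er (suffix: one who)
Total morphemes: 3

3 morphemes (re- (prefix: again) + build (root) + -er (suffix: one who))


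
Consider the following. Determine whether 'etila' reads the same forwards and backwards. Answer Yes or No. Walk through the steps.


Forward: 'etila'
Reversed: 'alite'
They differ.

No


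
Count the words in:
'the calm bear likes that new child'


Split into words: the | calm | bear | likes | that | new | child = 7 words.

7


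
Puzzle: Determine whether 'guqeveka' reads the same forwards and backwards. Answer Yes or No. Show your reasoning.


Forward: 'guqeveka'
Reversed: 'akevequg'
They differ.

No


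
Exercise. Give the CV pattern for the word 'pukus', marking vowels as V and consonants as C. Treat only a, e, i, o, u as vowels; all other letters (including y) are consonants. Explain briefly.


Letter mapping: p = C, u = V, k = C, u = V, s = C.

CVCVC


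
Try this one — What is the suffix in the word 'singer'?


The word 'singer' = 'sing' (root) + '-er' (suffix). The suffix is '-er'.

er


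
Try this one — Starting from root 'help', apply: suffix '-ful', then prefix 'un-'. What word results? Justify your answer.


Step 1: Add suffix '-ful' to 'help' = 'helpful'
Step 2: Add prefix 'un-' to 'helpful' = 'unhelpful'

unhelpful


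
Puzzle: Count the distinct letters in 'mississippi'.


Unique letters in 'mississippi': {i, m, p, s} = 4 distinct letters.

4


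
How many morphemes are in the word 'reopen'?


Decomposition: re- (prefix) + open (root) = 2 morpheme(s)

2 morphemes


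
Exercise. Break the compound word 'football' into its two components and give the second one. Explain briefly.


Split 'football' into 'foot' + 'ball'. The second part is 'ball'.

ball


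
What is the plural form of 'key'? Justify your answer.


Apply rule: Add -s. 'key' becomes 'keys'.

keys


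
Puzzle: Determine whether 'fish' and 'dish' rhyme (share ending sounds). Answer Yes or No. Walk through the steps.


Rime (stressed vowel + following sounds) of 'fish': -ish = /ɪʃ/
Rime of 'dish': -ish = /ɪʃ/
/ɪʃ/ and /ɪʃ/ are the same ending sound, so the words rhyme.

Yes


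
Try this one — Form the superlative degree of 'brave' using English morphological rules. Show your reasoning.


Apply superlative formation (ends in e: add -st): 'brave' -> 'bravest'.

bravest


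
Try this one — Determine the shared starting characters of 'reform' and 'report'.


Compare from the start: 2 characters match: 're'. Mismatch at position 3: 'f' vs 'p'.

re


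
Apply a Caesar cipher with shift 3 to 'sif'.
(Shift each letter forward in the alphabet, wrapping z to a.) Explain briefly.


Shift each letter by 3: s -> v, i -> l, f -> i. Result: 'vli'.

vli
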